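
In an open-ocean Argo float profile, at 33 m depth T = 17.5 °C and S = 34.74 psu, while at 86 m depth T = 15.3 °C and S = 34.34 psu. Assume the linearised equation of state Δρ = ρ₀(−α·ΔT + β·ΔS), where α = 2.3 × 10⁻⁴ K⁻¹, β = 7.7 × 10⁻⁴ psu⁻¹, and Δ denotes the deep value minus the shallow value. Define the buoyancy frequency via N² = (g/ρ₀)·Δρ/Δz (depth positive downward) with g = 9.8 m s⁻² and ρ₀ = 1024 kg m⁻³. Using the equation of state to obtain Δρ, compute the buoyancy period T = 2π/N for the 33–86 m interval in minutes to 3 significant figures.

17.3 min

ΔT = -2.2 K, ΔS = -0.40 psu (deep − shallow).
Δρ/ρ₀ = −αΔT + βΔS = 5.06 × 10⁻⁴ − 3.08 × 10⁻⁴ = 1.98 × 10⁻⁴, so Δρ ≈ 0.2028 kg m⁻³.
N² = (g/ρ₀)·Δρ/Δz = g·(Δρ/ρ₀)/Δz = 9.8 × 1.98 × 10⁻⁴ / 53 = 3.6611 × 10⁻⁵ s⁻².
N = √(3.6611 × 10⁻⁵) = 6.0507 × 10⁻³ rad s⁻¹ → T = 2π/N = 1.0384 × 10³ s = 17.307 min ≈ 17.3 min.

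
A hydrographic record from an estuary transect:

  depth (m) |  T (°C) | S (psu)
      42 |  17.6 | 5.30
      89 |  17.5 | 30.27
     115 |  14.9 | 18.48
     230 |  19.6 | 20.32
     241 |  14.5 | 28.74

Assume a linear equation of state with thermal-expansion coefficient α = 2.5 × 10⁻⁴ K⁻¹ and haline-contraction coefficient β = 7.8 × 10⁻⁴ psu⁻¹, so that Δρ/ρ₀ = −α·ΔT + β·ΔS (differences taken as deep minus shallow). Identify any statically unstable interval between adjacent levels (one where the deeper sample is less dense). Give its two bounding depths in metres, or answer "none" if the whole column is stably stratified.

Evaluate Δρ/ρ₀ = −αΔT + βΔS across each adjacent pair:
  42–89 m: −αΔT+βΔS = −(2.5 × 10⁻⁴)(-0.1)+(7.8 × 10⁻⁴)(+24.97) = 0.020 → stable
  89–115 m: −αΔT+βΔS = −(2.5 × 10⁻⁴)(-2.6)+(7.8 × 10⁻⁴)(-11.79) = -8.5 × 10⁻³ → UNSTABLE
  115–230 m: −αΔT+βΔS = −(2.5 × 10⁻⁴)(+4.7)+(7.8 × 10⁻⁴)(+1.84) = 2.6 × 10⁻⁴ → stable
  230–241 m: −αΔT+βΔS = −(2.5 × 10⁻⁴)(-5.1)+(7.8 × 10⁻⁴)(+8.42) = 7.8 × 10⁻³ → stable
The 89–115 m interval has Δρ < 0: lighter water underlies denser water.

89–115 m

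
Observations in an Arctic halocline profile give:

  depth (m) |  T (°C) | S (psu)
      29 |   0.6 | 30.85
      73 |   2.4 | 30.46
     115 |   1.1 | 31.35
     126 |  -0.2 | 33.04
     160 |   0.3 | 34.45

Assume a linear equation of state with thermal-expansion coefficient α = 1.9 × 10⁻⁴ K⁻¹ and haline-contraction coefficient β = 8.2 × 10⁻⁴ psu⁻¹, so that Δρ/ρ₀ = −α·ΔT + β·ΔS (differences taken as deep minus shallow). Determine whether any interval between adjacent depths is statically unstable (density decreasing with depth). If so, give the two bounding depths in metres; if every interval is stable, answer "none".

Evaluate Δρ/ρ₀ = −αΔT + βΔS across each adjacent pair:
  29–73 m: −αΔT+βΔS = −(1.9 × 10⁻⁴)(+1.8)+(8.2 × 10⁻⁴)(-0.39) = -6.6 × 10⁻⁴ → UNSTABLE
  73–115 m: −αΔT+βΔS = −(1.9 × 10⁻⁴)(-1.3)+(8.2 × 10⁻⁴)(+0.89) = 9.8 × 10⁻⁴ → stable
  115–126 m: −αΔT+βΔS = −(1.9 × 10⁻⁴)(-1.3)+(8.2 × 10⁻⁴)(+1.69) = 1.6 × 10⁻³ → stable
  126–160 m: −αΔT+βΔS = −(1.9 × 10⁻⁴)(+0.5)+(8.2 × 10⁻⁴)(+1.41) = 1.1 × 10⁻³ → stable
The 29–73 m interval has Δρ < 0: lighter water underlies denser water.

29–73 m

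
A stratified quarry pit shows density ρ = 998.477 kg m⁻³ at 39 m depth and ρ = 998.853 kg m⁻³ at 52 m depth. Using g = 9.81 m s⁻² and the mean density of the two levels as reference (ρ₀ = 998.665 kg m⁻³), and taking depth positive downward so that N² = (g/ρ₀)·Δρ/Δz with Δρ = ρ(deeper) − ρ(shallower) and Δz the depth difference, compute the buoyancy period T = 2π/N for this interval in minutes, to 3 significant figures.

Δρ = 998.853 − 998.477 = 0.376 kg m⁻³ over Δz = 52 − 39 = 13 m.
N² = (9.81/998.665) × (0.376/13) = 2.8411 × 10⁻⁴ s⁻².
N = √(2.8411 × 10⁻⁴) = 0.016856 rad s⁻¹, so T = 2π/N = 372.76 s = 6.2127 min ≈ 6.21 min.

6.21 min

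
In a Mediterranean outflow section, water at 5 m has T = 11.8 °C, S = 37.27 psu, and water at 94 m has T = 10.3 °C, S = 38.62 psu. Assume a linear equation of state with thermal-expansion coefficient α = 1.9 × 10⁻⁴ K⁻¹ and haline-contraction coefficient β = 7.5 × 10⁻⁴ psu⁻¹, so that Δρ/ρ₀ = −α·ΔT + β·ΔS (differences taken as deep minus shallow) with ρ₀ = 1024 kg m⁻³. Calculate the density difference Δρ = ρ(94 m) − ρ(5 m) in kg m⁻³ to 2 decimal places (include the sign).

+1.33 kg m⁻³

ΔT = -1.5 K, ΔS = +1.35 psu (deep − shallow).
Δρ/ρ₀ = −(1.9 × 10⁻⁴)(-1.5) + (7.5 × 10⁻⁴)(+1.35) = 1.2975 × 10⁻³.
Δρ = 1024 × (1.2975 × 10⁻³) = +1.33 kg m⁻³.
Positive Δρ: denser below, stable.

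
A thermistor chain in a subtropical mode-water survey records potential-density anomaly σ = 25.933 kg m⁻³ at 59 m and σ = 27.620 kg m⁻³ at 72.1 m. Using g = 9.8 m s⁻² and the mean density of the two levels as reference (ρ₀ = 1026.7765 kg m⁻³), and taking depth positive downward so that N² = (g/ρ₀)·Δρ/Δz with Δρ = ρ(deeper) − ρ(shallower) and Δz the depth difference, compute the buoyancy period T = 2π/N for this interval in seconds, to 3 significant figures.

Δρ = 1027.620 − 1025.933 = 1.687 kg m⁻³ over Δz = 72.1 − 59 = 13.1 m.
N² = (9.8/1026.7765) × (1.687/13.1) = 1.2291 × 10⁻³ s⁻².
N = √(1.2291 × 10⁻³) = 0.035059 rad s⁻¹, so T = 2π/N = 179.22 s ≈ 179 s.
N² > 0, so the interval is statically stable.

179 s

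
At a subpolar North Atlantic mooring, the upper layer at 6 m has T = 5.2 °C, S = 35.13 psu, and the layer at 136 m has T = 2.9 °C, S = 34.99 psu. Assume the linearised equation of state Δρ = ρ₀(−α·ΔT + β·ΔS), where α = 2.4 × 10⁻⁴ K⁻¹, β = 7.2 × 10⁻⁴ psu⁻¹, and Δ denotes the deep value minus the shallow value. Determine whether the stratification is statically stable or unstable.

stable

ΔT = 2.9 − 5.2 = -2.3 K and ΔS = 34.99 − 35.13 = -0.14 psu (deep − shallow).
−αΔT = 5.52 × 10⁻⁴; βΔS = -1.008 × 10⁻⁴; sum Δρ/ρ₀ = 4.512 × 10⁻⁴.
Δρ/ρ₀ > 0, so Δρ > 0: deeper water is denser → statically stable.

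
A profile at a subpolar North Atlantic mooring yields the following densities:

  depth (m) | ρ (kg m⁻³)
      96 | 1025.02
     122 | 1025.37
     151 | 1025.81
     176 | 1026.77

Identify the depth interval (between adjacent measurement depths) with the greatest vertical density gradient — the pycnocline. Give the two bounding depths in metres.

Compute the density gradient over each adjacent pair:
  96–122 m: Δρ/Δz = 0.35/26 = 0.013 kg m⁻⁴
  122–151 m: Δρ/Δz = 0.44/29 = 0.015 kg m⁻⁴
  151–176 m: Δρ/Δz = 0.96/25 = 0.038 kg m⁻⁴
The largest gradient is in the 151–176 m interval — the pycnocline.

151–176 m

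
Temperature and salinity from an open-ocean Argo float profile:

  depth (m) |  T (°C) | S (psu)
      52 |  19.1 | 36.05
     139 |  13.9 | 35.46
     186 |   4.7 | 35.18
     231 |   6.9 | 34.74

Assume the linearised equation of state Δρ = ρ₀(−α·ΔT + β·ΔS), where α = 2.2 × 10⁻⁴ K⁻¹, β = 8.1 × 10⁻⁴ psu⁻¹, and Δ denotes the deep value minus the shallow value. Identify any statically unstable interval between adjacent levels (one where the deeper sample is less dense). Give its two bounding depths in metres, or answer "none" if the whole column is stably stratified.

186–231 m

Evaluate Δρ/ρ₀ = −αΔT + βΔS across each adjacent pair:
  52–139 m: −αΔT+βΔS = −(2.2 × 10⁻⁴)(-5.2)+(8.1 × 10⁻⁴)(-0.59) = 6.7 × 10⁻⁴ → stable
  139–186 m: −αΔT+βΔS = −(2.2 × 10⁻⁴)(-9.2)+(8.1 × 10⁻⁴)(-0.28) = 1.8 × 10⁻³ → stable
  186–231 m: −αΔT+βΔS = −(2.2 × 10⁻⁴)(+2.2)+(8.1 × 10⁻⁴)(-0.44) = -8.4 × 10⁻⁴ → UNSTABLE
The 186–231 m interval has Δρ < 0: lighter water underlies denser water.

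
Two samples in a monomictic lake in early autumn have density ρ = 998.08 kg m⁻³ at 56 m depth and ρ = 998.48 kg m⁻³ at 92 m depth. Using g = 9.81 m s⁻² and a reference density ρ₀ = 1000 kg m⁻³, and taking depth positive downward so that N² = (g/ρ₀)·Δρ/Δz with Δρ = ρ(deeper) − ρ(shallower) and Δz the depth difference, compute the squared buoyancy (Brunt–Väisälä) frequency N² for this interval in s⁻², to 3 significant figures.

Δρ = 998.48 − 998.08 = 0.40 kg m⁻³ over Δz = 92 − 56 = 36 m.
N² = (9.81/1000) × (0.40/36) = 1.0900 × 10⁻⁴ s⁻² ≈ 1.09 × 10⁻⁴ s⁻².
Since Δρ > 0 the layer is stably stratified.

1.09 × 10⁻⁴ s⁻²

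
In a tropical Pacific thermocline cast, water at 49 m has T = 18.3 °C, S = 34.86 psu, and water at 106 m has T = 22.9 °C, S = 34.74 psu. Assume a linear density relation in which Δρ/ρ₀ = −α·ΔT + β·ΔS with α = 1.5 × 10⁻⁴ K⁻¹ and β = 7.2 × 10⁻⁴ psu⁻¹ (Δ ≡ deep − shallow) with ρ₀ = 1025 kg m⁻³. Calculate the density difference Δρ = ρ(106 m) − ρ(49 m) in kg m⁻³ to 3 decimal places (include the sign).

ΔT = +4.6 K, ΔS = -0.12 psu (deep − shallow).
Δρ/ρ₀ = −(1.5 × 10⁻⁴)(+4.6) + (7.2 × 10⁻⁴)(-0.12) = -7.764 × 10⁻⁴.
Δρ = 1025 × (-7.764 × 10⁻⁴) = -0.796 kg m⁻³.
Negative Δρ: lighter below, statically unstable.

-0.796 kg m⁻³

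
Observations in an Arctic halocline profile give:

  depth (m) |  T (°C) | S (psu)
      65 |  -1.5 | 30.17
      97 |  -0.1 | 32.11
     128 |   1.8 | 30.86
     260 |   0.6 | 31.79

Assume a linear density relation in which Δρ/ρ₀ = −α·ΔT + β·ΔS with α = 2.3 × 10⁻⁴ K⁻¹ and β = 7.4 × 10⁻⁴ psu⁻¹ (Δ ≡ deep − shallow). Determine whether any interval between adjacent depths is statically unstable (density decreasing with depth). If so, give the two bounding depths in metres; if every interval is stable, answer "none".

Evaluate Δρ/ρ₀ = −αΔT + βΔS across each adjacent pair:
  65–97 m: −αΔT+βΔS = −(2.3 × 10⁻⁴)(+1.4)+(7.4 × 10⁻⁴)(+1.94) = 1.1 × 10⁻³ → stable
  97–128 m: −αΔT+βΔS = −(2.3 × 10⁻⁴)(+1.9)+(7.4 × 10⁻⁴)(-1.25) = -1.4 × 10⁻³ → UNSTABLE
  128–260 m: −αΔT+βΔS = −(2.3 × 10⁻⁴)(-1.2)+(7.4 × 10⁻⁴)(+0.93) = 9.6 × 10⁻⁴ → stable
The 97–128 m interval has Δρ < 0: lighter water underlies denser water.

97–128 m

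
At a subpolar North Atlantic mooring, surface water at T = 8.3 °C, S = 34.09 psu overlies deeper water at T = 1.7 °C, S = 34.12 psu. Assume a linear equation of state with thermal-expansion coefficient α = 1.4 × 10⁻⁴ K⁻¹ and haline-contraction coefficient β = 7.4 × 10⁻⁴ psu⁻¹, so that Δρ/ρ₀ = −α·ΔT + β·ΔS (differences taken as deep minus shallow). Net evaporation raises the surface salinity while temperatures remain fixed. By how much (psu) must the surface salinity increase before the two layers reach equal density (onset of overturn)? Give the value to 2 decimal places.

1.28 psu

Neutral buoyancy requires −α(T_deep − T_surf) + β(S_deep − S_surf′) = 0.
S_surf′ = S_deep − (α/β)·ΔT = 34.12 − (1.4 × 10⁻⁴/7.4 × 10⁻⁴)·(-6.6) = 35.3686 psu.
Increase required: 35.3686 − 34.09 = 1.2786 psu.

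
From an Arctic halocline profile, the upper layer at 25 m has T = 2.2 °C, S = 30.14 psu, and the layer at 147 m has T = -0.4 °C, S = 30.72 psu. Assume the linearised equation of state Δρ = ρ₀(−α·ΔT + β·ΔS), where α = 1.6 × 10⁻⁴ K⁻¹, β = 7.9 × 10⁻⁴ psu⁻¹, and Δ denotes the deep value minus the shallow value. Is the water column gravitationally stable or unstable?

stable

ΔT = -0.4 − 2.2 = -2.6 K and ΔS = 30.72 − 30.14 = +0.58 psu (deep − shallow).
−αΔT = 4.16 × 10⁻⁴; βΔS = 4.582 × 10⁻⁴; sum Δρ/ρ₀ = 8.742 × 10⁻⁴.
Δρ/ρ₀ > 0, so Δρ > 0: deeper water is denser → statically stable.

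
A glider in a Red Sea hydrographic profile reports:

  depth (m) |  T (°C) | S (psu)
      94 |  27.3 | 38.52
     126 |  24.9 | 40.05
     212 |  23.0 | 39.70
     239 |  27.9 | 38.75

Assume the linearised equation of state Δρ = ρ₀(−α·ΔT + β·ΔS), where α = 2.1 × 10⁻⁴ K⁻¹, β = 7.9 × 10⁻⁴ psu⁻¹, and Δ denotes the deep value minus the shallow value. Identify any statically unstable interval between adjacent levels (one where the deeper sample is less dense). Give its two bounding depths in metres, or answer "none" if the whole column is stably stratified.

Evaluate Δρ/ρ₀ = −αΔT + βΔS across each adjacent pair:
  94–126 m: −αΔT+βΔS = −(2.1 × 10⁻⁴)(-2.4)+(7.9 × 10⁻⁴)(+1.53) = 1.7 × 10⁻³ → stable
  126–212 m: −αΔT+βΔS = −(2.1 × 10⁻⁴)(-1.9)+(7.9 × 10⁻⁴)(-0.35) = 1.2 × 10⁻⁴ → stable
  212–239 m: −αΔT+βΔS = −(2.1 × 10⁻⁴)(+4.9)+(7.9 × 10⁻⁴)(-0.95) = -1.8 × 10⁻³ → UNSTABLE
The 212–239 m interval has Δρ < 0: lighter water underlies denser water.

212–239 m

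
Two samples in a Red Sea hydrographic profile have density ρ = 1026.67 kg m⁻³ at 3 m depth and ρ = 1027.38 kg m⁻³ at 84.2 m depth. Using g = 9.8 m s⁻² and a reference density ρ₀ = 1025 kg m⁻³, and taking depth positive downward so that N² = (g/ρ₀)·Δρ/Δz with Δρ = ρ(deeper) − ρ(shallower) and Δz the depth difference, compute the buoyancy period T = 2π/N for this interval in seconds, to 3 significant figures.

Δρ = 1027.38 − 1026.67 = 0.71 kg m⁻³ over Δz = 84.2 − 3 = 81.2 m.
N² = (9.8/1025) × (0.71/81.2) = 8.3600 × 10⁻⁵ s⁻².
N = √(8.3600 × 10⁻⁵) = 9.1433 × 10⁻³ rad s⁻¹, so T = 2π/N = 687.19 s ≈ 687 s.

687 s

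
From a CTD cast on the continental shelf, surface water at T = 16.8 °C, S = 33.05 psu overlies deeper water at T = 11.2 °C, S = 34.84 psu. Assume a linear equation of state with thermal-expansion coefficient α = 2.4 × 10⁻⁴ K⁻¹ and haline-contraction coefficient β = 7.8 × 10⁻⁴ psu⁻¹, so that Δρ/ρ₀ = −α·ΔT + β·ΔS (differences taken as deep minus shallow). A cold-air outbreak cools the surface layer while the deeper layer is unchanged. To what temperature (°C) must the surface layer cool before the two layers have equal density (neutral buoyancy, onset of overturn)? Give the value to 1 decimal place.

Neutral buoyancy requires Δρ = 0, i.e. −α(T_deep − T_surf′) + β(S_deep − S_surf) = 0.
T_surf′ = T_deep − (β/α)·ΔS = 11.2 − (7.8 × 10⁻⁴/2.4 × 10⁻⁴)·(+1.79) = 5.382 °C.
Cooling required: 16.8 − (5.382) = 11.418 °C.

5.4 °C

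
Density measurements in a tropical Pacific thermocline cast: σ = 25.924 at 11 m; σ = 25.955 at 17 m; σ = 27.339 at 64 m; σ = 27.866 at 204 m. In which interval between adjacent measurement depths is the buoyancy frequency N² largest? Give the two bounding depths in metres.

17–64 m

Compute the density gradient over each adjacent pair:
  11–17 m: Δρ/Δz = 0.031/6 = 5.2 × 10⁻³ kg m⁻⁴
  17–64 m: Δρ/Δz = 1.384/47 = 0.029 kg m⁻⁴
  64–204 m: Δρ/Δz = 0.527/140 = 3.8 × 10⁻³ kg m⁻⁴
The largest gradient is in the 17–64 m interval — the pycnocline.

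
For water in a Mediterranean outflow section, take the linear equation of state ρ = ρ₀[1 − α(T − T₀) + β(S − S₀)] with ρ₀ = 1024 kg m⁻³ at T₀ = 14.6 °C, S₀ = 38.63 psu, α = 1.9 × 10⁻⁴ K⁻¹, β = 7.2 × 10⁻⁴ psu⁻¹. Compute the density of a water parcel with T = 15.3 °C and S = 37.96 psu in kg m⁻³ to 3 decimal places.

T − T₀ = +0.7 K, S − S₀ = -0.67 psu.
Bracket = 1 − α·(+0.7) + β·(-0.67) = 1 + (-6.154 × 10⁻⁴) = 0.9993846.
ρ = 1024 × 0.9993846 = 1023.370 kg m⁻³.

1023.370 kg m⁻³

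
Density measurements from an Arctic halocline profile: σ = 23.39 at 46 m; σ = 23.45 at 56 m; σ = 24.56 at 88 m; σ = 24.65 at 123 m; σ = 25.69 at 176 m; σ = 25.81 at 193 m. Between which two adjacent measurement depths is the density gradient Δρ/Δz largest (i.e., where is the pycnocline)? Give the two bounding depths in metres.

Compute the density gradient over each adjacent pair:
  46–56 m: Δρ/Δz = 0.06/10 = 6.0 × 10⁻³ kg m⁻⁴
  56–88 m: Δρ/Δz = 1.11/32 = 0.035 kg m⁻⁴
  88–123 m: Δρ/Δz = 0.09/35 = 2.6 × 10⁻³ kg m⁻⁴
  123–176 m: Δρ/Δz = 1.04/53 = 0.020 kg m⁻⁴
  176–193 m: Δρ/Δz = 0.12/17 = 7.1 × 10⁻³ kg m⁻⁴
The largest gradient is in the 56–88 m interval — the pycnocline.

56–88 m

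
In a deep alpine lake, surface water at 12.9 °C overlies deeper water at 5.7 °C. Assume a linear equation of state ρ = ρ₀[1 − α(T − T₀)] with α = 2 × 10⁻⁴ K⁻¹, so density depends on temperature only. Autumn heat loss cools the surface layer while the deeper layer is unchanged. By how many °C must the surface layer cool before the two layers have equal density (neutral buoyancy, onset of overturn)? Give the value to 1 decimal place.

7.2 °C

With temperature the only control, equal density requires T_surf′ = T_deep.
T_surf′ = 5.7 °C.
Cooling required: 12.9 − 5.7 = 7.2 °C.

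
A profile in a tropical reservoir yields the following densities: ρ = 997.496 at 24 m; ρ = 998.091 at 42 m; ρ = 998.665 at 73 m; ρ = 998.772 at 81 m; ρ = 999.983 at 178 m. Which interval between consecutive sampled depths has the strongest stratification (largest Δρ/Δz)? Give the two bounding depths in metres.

Compute the density gradient over each adjacent pair:
  24–42 m: Δρ/Δz = 0.595/18 = 0.033 kg m⁻⁴
  42–73 m: Δρ/Δz = 0.574/31 = 0.019 kg m⁻⁴
  73–81 m: Δρ/Δz = 0.107/8 = 0.013 kg m⁻⁴
  81–178 m: Δρ/Δz = 1.211/97 = 0.012 kg m⁻⁴
The largest gradient is in the 24–42 m interval — the pycnocline.

24–42 m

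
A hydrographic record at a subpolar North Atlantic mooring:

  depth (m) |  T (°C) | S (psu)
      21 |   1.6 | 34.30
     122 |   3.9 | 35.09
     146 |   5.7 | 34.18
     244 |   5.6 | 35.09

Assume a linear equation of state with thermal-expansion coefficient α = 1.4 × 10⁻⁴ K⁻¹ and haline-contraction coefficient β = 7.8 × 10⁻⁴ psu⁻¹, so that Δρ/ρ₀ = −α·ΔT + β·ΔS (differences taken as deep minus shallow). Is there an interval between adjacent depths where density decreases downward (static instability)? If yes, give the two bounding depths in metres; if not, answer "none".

Evaluate Δρ/ρ₀ = −αΔT + βΔS across each adjacent pair:
  21–122 m: −αΔT+βΔS = −(1.4 × 10⁻⁴)(+2.3)+(7.8 × 10⁻⁴)(+0.79) = 2.9 × 10⁻⁴ → stable
  122–146 m: −αΔT+βΔS = −(1.4 × 10⁻⁴)(+1.8)+(7.8 × 10⁻⁴)(-0.91) = -9.6 × 10⁻⁴ → UNSTABLE
  146–244 m: −αΔT+βΔS = −(1.4 × 10⁻⁴)(-0.1)+(7.8 × 10⁻⁴)(+0.91) = 7.2 × 10⁻⁴ → stable
The 122–146 m interval has Δρ < 0: lighter water underlies denser water.

122–146 m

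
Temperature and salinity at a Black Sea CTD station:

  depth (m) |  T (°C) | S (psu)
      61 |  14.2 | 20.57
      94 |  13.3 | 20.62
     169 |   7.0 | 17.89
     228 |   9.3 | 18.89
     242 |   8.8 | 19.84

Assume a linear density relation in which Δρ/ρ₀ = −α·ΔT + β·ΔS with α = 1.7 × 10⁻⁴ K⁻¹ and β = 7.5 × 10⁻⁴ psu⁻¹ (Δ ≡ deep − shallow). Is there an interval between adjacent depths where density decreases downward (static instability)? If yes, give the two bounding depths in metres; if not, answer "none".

Evaluate Δρ/ρ₀ = −αΔT + βΔS across each adjacent pair:
  61–94 m: −αΔT+βΔS = −(1.7 × 10⁻⁴)(-0.9)+(7.5 × 10⁻⁴)(+0.05) = 1.9 × 10⁻⁴ → stable
  94–169 m: −αΔT+βΔS = −(1.7 × 10⁻⁴)(-6.3)+(7.5 × 10⁻⁴)(-2.73) = -9.8 × 10⁻⁴ → UNSTABLE
  169–228 m: −αΔT+βΔS = −(1.7 × 10⁻⁴)(+2.3)+(7.5 × 10⁻⁴)(+1.00) = 3.6 × 10⁻⁴ → stable
  228–242 m: −αΔT+βΔS = −(1.7 × 10⁻⁴)(-0.5)+(7.5 × 10⁻⁴)(+0.95) = 8.0 × 10⁻⁴ → stable
The 94–169 m interval has Δρ < 0: lighter water underlies denser water.

94–169 m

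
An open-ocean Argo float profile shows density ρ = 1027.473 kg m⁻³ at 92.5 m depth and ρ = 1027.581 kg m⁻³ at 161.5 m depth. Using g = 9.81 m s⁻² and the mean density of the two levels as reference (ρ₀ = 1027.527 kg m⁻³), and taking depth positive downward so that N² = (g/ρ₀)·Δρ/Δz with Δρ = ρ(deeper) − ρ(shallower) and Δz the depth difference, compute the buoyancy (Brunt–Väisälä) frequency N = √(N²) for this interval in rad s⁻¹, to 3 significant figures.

Δρ = 1027.581 − 1027.473 = 0.108 kg m⁻³ over Δz = 161.5 − 92.5 = 69 m.
N² = (9.81/1027.527) × (0.108/69) = 1.4943 × 10⁻⁵ s⁻².
N = √(1.4943 × 10⁻⁵) = 3.8656 × 10⁻³ rad s⁻¹ ≈ 3.87 × 10⁻³ rad s⁻¹.

3.87 × 10⁻³ rad s⁻¹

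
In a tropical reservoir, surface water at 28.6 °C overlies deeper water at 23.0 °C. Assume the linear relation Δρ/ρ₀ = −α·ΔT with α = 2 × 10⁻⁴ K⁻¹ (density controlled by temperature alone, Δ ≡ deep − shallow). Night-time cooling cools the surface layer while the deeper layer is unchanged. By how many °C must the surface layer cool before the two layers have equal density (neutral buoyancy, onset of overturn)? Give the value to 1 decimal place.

5.6 °C

With temperature the only control, equal density requires T_surf′ = T_deep.
T_surf′ = 23.0 °C.
Cooling required: 28.6 − 23.0 = 5.6 °C.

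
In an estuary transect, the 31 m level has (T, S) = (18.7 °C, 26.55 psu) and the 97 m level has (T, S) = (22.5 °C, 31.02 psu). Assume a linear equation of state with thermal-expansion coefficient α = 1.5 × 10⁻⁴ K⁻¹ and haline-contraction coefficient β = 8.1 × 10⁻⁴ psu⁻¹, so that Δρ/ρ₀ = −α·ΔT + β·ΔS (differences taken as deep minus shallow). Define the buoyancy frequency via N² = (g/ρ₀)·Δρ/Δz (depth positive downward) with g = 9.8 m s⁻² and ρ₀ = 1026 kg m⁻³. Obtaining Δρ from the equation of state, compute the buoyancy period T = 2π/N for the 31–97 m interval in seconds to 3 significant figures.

ΔT = +3.8 K, ΔS = +4.47 psu (deep − shallow).
Δρ/ρ₀ = −αΔT + βΔS = -5.70 × 10⁻⁴ + 3.6207 × 10⁻³ = 3.0507 × 10⁻³, so Δρ ≈ 3.130 kg m⁻³.
N² = (g/ρ₀)·Δρ/Δz = g·(Δρ/ρ₀)/Δz = 9.8 × 3.0507 × 10⁻³ / 66 = 4.5298 × 10⁻⁴ s⁻².
N = √(4.5298 × 10⁻⁴) = 0.021283 rad s⁻¹ → T = 2π/N = 295.22 s ≈ 295 s.

295 s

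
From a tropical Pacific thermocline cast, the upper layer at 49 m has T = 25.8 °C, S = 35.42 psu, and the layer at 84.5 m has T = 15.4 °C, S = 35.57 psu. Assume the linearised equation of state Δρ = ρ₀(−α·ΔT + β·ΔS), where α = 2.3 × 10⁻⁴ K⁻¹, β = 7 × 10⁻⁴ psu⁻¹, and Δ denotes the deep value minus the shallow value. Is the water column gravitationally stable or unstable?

stable

ΔT = 15.4 − 25.8 = -10.4 K and ΔS = 35.57 − 35.42 = +0.15 psu (deep − shallow).
−αΔT = 2.392 × 10⁻³; βΔS = 1.05 × 10⁻⁴; sum Δρ/ρ₀ = 2.497 × 10⁻³.
Δρ/ρ₀ > 0, so Δρ > 0: deeper water is denser → statically stable.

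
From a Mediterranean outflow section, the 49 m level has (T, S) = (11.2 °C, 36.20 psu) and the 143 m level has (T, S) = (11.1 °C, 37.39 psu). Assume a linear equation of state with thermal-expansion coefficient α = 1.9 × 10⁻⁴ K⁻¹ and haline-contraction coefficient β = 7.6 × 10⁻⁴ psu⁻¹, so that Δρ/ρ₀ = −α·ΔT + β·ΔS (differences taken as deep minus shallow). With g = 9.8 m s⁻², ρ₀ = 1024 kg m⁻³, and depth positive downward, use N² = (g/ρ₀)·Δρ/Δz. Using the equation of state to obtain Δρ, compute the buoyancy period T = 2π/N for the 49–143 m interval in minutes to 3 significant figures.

10.7 min

ΔT = -0.1 K, ΔS = +1.19 psu (deep − shallow).
Δρ/ρ₀ = −αΔT + βΔS = 1.90 × 10⁻⁵ + 9.044 × 10⁻⁴ = 9.234 × 10⁻⁴, so Δρ ≈ 0.9456 kg m⁻³.
N² = (g/ρ₀)·Δρ/Δz = g·(Δρ/ρ₀)/Δz = 9.8 × 9.234 × 10⁻⁴ / 94 = 9.6269 × 10⁻⁵ s⁻².
N = √(9.6269 × 10⁻⁵) = 9.8117 × 10⁻³ rad s⁻¹ → T = 2π/N = 640.38 s = 10.673 min ≈ 10.7 min.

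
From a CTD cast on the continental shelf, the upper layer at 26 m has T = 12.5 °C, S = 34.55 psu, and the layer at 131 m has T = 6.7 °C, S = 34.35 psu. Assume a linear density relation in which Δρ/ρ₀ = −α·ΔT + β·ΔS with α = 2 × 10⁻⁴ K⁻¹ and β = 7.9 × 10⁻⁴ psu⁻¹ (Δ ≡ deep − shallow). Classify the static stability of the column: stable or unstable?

ΔT = 6.7 − 12.5 = -5.8 K and ΔS = 34.35 − 34.55 = -0.20 psu (deep − shallow).
−αΔT = 1.16 × 10⁻³; βΔS = -1.58 × 10⁻⁴; sum Δρ/ρ₀ = 1.002 × 10⁻³.
Δρ/ρ₀ > 0, so Δρ > 0: deeper water is denser → statically stable.

stable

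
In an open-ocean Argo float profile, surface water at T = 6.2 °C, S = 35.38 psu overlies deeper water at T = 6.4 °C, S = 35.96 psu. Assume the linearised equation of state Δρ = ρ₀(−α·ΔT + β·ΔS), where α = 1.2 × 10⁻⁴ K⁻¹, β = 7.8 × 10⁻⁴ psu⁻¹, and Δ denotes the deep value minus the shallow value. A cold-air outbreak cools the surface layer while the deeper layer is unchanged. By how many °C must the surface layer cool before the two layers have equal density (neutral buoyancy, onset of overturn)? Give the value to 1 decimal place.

Neutral buoyancy requires Δρ = 0, i.e. −α(T_deep − T_surf′) + β(S_deep − S_surf) = 0.
T_surf′ = T_deep − (β/α)·ΔS = 6.4 − (7.8 × 10⁻⁴/1.2 × 10⁻⁴)·(+0.58) = 2.630 °C.
Cooling required: 6.2 − (2.630) = 3.570 °C.

3.6 °C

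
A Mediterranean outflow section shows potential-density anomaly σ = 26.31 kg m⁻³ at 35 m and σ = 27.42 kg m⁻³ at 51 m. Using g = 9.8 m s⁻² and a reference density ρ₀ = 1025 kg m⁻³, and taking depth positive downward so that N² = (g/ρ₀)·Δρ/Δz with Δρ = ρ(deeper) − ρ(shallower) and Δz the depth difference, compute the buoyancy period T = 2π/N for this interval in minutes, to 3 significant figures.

Δρ = 1027.42 − 1026.31 = 1.11 kg m⁻³ over Δz = 51 − 35 = 16 m.
N² = (9.8/1025) × (1.11/16) = 6.6329 × 10⁻⁴ s⁻².
N = √(6.6329 × 10⁻⁴) = 0.025754 rad s⁻¹, so T = 2π/N = 243.97 s = 4.0662 min ≈ 4.07 min.

4.07 min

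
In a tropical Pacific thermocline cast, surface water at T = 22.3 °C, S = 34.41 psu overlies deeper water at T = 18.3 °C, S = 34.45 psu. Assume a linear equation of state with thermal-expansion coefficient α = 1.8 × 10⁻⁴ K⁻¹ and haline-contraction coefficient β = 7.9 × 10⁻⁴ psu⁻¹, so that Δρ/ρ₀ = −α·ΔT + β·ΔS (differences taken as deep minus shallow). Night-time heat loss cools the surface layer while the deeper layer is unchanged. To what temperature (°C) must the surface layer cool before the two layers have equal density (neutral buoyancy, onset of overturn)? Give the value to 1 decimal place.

18.1 °C

Neutral buoyancy requires Δρ = 0, i.e. −α(T_deep − T_surf′) + β(S_deep − S_surf) = 0.
T_surf′ = T_deep − (β/α)·ΔS = 18.3 − (7.9 × 10⁻⁴/1.8 × 10⁻⁴)·(+0.04) = 18.124 °C.
Cooling required: 22.3 − (18.124) = 4.176 °C.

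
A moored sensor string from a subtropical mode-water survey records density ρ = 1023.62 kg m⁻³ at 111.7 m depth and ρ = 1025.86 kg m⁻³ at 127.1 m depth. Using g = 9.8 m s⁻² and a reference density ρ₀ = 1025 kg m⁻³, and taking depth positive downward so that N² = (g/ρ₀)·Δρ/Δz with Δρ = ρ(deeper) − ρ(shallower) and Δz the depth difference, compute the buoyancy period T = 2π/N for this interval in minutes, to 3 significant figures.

2.81 min

Δρ = 1025.86 − 1023.62 = 2.24 kg m⁻³ over Δz = 127.1 − 111.7 = 15.4 m.
N² = (9.8/1025) × (2.24/15.4) = 1.3907 × 10⁻³ s⁻².
N = √(1.3907 × 10⁻³) = 0.037292 rad s⁻¹, so T = 2π/N = 168.49 s = 2.8082 min ≈ 2.81 min.
A positive N² confirms static stability across the interval.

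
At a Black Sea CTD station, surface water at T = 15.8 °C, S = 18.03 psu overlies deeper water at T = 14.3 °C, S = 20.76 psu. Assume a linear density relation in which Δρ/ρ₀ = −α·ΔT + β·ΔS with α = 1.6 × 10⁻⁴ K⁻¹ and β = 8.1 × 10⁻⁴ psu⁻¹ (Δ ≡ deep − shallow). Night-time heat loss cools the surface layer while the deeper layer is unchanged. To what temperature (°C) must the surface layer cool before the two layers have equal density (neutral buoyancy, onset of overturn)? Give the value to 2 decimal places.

0.48 °C

Neutral buoyancy requires Δρ = 0, i.e. −α(T_deep − T_surf′) + β(S_deep − S_surf) = 0.
T_surf′ = T_deep − (β/α)·ΔS = 14.3 − (8.1 × 10⁻⁴/1.6 × 10⁻⁴)·(+2.73) = 0.4794 °C.
Cooling required: 15.8 − (0.4794) = 15.3206 °C.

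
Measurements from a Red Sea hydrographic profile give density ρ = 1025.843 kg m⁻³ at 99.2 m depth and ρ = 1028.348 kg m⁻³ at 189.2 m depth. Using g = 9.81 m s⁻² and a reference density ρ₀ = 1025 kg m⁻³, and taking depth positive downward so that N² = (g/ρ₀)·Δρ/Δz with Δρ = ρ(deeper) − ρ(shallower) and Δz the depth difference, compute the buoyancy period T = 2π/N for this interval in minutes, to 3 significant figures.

6.42 min

Δρ = 1028.348 − 1025.843 = 2.505 kg m⁻³ over Δz = 189.2 − 99.2 = 90 m.
N² = (9.81/1025) × (2.505/90) = 2.6639 × 10⁻⁴ s⁻².
N = √(2.6639 × 10⁻⁴) = 0.016321 rad s⁻¹, so T = 2π/N = 384.98 s = 6.4163 min ≈ 6.42 min.
N² > 0, so the interval is statically stable.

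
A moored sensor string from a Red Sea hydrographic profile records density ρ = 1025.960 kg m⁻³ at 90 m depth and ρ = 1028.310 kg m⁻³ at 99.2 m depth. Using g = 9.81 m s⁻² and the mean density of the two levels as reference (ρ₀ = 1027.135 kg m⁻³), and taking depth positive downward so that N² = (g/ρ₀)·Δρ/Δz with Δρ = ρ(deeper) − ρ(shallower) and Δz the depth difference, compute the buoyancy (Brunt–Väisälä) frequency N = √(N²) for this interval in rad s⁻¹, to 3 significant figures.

0.0494 rad s⁻¹

Δρ = 1028.310 − 1025.960 = 2.350 kg m⁻³ over Δz = 99.2 − 90 = 9.2 m.
N² = (9.81/1027.135) × (2.350/9.2) = 2.4396 × 10⁻³ s⁻².
N = √(2.4396 × 10⁻³) = 0.049392 rad s⁻¹ ≈ 0.0494 rad s⁻¹.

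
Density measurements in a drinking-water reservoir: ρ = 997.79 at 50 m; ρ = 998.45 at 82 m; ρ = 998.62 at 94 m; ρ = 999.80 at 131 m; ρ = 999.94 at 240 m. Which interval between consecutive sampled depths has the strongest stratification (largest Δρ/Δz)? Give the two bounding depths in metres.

94–131 m

Compute the density gradient over each adjacent pair:
  50–82 m: Δρ/Δz = 0.66/32 = 0.021 kg m⁻⁴
  82–94 m: Δρ/Δz = 0.17/12 = 0.014 kg m⁻⁴
  94–131 m: Δρ/Δz = 1.18/37 = 0.032 kg m⁻⁴
  131–240 m: Δρ/Δz = 0.14/109 = 1.3 × 10⁻³ kg m⁻⁴
The largest gradient is in the 94–131 m interval — the pycnocline.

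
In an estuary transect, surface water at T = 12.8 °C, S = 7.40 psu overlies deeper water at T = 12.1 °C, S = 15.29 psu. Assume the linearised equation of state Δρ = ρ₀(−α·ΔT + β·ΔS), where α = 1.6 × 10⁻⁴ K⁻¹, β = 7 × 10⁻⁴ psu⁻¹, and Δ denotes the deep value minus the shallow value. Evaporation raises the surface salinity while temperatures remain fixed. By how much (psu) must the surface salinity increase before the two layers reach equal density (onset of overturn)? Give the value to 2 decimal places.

Neutral buoyancy requires −α(T_deep − T_surf) + β(S_deep − S_surf′) = 0.
S_surf′ = S_deep − (α/β)·ΔT = 15.29 − (1.6 × 10⁻⁴/7 × 10⁻⁴)·(-0.7) = 15.4500 psu.
Increase required: 15.4500 − 7.40 = 8.0500 psu.

8.05 psu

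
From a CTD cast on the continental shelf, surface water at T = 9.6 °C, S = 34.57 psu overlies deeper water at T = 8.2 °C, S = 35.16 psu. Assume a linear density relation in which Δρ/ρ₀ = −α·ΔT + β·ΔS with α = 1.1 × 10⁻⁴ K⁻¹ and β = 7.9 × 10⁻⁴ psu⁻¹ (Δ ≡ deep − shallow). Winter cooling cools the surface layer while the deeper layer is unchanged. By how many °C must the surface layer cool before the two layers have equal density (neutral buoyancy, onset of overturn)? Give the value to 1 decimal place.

Neutral buoyancy requires Δρ = 0, i.e. −α(T_deep − T_surf′) + β(S_deep − S_surf) = 0.
T_surf′ = T_deep − (β/α)·ΔS = 8.2 − (7.9 × 10⁻⁴/1.1 × 10⁻⁴)·(+0.59) = 3.963 °C.
Cooling required: 9.6 − (3.963) = 5.637 °C.

5.6 °C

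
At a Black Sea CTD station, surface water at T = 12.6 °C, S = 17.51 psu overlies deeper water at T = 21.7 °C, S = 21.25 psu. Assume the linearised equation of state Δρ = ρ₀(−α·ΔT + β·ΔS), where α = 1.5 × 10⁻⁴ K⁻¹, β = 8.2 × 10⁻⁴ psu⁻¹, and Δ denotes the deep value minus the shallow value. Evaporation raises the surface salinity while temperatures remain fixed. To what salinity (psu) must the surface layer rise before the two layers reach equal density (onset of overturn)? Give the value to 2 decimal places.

Neutral buoyancy requires −α(T_deep − T_surf) + β(S_deep − S_surf′) = 0.
S_surf′ = S_deep − (α/β)·ΔT = 21.25 − (1.5 × 10⁻⁴/8.2 × 10⁻⁴)·(+9.1) = 19.5854 psu.
Increase required: 19.5854 − 17.51 = 2.0754 psu.

19.59 psu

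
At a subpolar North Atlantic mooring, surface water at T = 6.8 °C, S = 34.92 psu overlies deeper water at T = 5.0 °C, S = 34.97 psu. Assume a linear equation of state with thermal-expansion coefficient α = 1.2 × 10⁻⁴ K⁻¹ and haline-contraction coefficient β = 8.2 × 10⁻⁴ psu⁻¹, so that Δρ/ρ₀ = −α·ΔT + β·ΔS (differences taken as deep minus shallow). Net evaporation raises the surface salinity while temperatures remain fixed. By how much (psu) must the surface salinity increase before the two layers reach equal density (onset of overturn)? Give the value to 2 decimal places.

Neutral buoyancy requires −α(T_deep − T_surf) + β(S_deep − S_surf′) = 0.
S_surf′ = S_deep − (α/β)·ΔT = 34.97 − (1.2 × 10⁻⁴/8.2 × 10⁻⁴)·(-1.8) = 35.2334 psu.
Increase required: 35.2334 − 34.92 = 0.3134 psu.

0.31 psu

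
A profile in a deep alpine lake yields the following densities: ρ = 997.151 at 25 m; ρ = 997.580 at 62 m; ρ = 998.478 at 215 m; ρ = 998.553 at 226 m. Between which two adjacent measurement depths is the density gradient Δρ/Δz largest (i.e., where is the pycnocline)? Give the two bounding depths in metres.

25–62 m

Compute the density gradient over each adjacent pair:
  25–62 m: Δρ/Δz = 0.429/37 = 0.012 kg m⁻⁴
  62–215 m: Δρ/Δz = 0.898/153 = 5.9 × 10⁻³ kg m⁻⁴
  215–226 m: Δρ/Δz = 0.075/11 = 6.8 × 10⁻³ kg m⁻⁴
The largest gradient is in the 25–62 m interval — the pycnocline.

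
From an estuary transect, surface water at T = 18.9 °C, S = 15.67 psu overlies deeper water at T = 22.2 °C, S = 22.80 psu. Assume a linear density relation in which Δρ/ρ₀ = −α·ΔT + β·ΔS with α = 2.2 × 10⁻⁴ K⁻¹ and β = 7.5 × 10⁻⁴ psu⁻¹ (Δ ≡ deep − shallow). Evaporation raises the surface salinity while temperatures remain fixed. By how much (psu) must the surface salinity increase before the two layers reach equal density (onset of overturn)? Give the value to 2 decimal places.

Neutral buoyancy requires −α(T_deep − T_surf) + β(S_deep − S_surf′) = 0.
S_surf′ = S_deep − (α/β)·ΔT = 22.80 − (2.2 × 10⁻⁴/7.5 × 10⁻⁴)·(+3.3) = 21.8320 psu.
Increase required: 21.8320 − 15.67 = 6.1620 psu.

6.16 psu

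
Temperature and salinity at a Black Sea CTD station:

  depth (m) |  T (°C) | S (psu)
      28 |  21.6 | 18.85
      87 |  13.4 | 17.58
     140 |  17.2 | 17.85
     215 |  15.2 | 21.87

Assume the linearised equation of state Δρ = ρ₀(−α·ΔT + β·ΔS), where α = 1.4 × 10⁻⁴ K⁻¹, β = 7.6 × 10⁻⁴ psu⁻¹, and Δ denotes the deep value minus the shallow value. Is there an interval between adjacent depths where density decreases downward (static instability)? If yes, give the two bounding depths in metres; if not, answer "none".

Evaluate Δρ/ρ₀ = −αΔT + βΔS across each adjacent pair:
  28–87 m: −αΔT+βΔS = −(1.4 × 10⁻⁴)(-8.2)+(7.6 × 10⁻⁴)(-1.27) = 1.8 × 10⁻⁴ → stable
  87–140 m: −αΔT+βΔS = −(1.4 × 10⁻⁴)(+3.8)+(7.6 × 10⁻⁴)(+0.27) = -3.3 × 10⁻⁴ → UNSTABLE
  140–215 m: −αΔT+βΔS = −(1.4 × 10⁻⁴)(-2.0)+(7.6 × 10⁻⁴)(+4.02) = 3.3 × 10⁻³ → stable
The 87–140 m interval has Δρ < 0: lighter water underlies denser water.

87–140 m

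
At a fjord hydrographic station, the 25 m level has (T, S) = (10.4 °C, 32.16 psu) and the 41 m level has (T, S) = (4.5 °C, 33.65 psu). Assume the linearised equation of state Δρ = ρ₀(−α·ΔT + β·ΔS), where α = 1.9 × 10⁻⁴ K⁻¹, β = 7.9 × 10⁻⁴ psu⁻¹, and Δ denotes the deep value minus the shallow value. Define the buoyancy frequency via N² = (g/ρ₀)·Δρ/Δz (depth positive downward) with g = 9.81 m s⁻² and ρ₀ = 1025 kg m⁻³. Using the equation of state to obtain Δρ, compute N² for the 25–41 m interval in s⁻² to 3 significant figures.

ΔT = -5.9 K, ΔS = +1.49 psu (deep − shallow).
Δρ/ρ₀ = −αΔT + βΔS = 1.121 × 10⁻³ + 1.1771 × 10⁻³ = 2.2981 × 10⁻³, so Δρ ≈ 2.356 kg m⁻³.
N² = (g/ρ₀)·Δρ/Δz = g·(Δρ/ρ₀)/Δz = 9.81 × 2.2981 × 10⁻³ / 16 = 1.4090 × 10⁻³ s⁻² ≈ 1.41 × 10⁻³ s⁻².

1.41 × 10⁻³ s⁻²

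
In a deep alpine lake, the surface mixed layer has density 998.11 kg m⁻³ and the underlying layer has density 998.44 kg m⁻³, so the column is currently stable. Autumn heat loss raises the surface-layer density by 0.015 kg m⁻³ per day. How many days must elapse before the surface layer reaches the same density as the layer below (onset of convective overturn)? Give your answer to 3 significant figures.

Density deficit of the surface layer: 998.44 − 998.11 = 0.33 kg m⁻³.
Required change = 0.33 / 0.015 = 22.0 days.

22.0 days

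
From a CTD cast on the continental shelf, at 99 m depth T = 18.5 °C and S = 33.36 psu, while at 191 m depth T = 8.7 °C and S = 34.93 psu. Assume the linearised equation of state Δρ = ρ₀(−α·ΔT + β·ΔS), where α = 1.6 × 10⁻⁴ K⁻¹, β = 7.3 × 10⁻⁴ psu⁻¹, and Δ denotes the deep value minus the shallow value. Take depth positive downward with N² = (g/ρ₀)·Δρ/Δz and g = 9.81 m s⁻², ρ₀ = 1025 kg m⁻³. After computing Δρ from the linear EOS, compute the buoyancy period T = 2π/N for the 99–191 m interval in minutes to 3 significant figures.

ΔT = -9.8 K, ΔS = +1.57 psu (deep − shallow).
Δρ/ρ₀ = −αΔT + βΔS = 1.568 × 10⁻³ + 1.1461 × 10⁻³ = 2.7141 × 10⁻³, so Δρ ≈ 2.782 kg m⁻³.
N² = (g/ρ₀)·Δρ/Δz = g·(Δρ/ρ₀)/Δz = 9.81 × 2.7141 × 10⁻³ / 92 = 2.8941 × 10⁻⁴ s⁻².
N = √(2.8941 × 10⁻⁴) = 0.017012 rad s⁻¹ → T = 2π/N = 369.34 s = 6.1557 min ≈ 6.16 min.

6.16 min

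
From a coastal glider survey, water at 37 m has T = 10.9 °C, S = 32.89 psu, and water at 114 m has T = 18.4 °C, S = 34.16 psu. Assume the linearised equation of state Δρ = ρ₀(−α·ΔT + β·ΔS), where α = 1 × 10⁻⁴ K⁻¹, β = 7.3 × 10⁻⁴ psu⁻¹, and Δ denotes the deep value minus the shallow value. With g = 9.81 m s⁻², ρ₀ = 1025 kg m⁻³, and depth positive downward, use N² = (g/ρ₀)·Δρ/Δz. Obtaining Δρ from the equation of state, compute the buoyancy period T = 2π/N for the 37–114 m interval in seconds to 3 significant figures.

ΔT = +7.5 K, ΔS = +1.27 psu (deep − shallow).
Δρ/ρ₀ = −αΔT + βΔS = -7.50 × 10⁻⁴ + 9.271 × 10⁻⁴ = 1.771 × 10⁻⁴, so Δρ ≈ 0.1815 kg m⁻³.
N² = (g/ρ₀)·Δρ/Δz = g·(Δρ/ρ₀)/Δz = 9.81 × 1.771 × 10⁻⁴ / 77 = 2.2563 × 10⁻⁵ s⁻².
N = √(2.2563 × 10⁻⁵) = 4.7501 × 10⁻³ rad s⁻¹ → T = 2π/N = 1.3227 × 10³ s ≈ 1.32 × 10³ s.

1.32 × 10³ s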